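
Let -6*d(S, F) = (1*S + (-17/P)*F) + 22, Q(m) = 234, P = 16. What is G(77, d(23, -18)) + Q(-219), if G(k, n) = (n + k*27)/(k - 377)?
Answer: 363369/1600 ≈ 227.11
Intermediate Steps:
d(S, F) = -11/3 - S/6 + 17*F/96 (d(S, F) = -((1*S + (-17/16)*F) + 22)/6 = -((S + (-17*1/16)*F) + 22)/6 = -((S - 17*F/16) + 22)/6 = -(22 + S - 17*F/16)/6 = -11/3 - S/6 + 17*F/96)
G(k, n) = (n + 27*k)/(-377 + k)
G(77, d(23, -18)) + Q(-219) = ((-11/3 - 1/6*23 + (17/96)*(-18)) + 27*77)/(-377 + 77) + 234 = ((-11/3 - 23/6 - 51/16) + 2079)/(-300) + 234 = -(-171/16 + 2079)/300 + 234 = -1/300*33093/16 + 234 = -11031/1600 + 234 = 363369/1600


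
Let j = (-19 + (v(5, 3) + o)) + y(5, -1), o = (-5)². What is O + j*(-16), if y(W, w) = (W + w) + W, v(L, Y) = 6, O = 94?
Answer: -242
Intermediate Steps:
o = 25
y(W, w) = w + 2*W
j = 21 (j = (-19 + (6 + 25)) + (-1 + 2*5) = (-19 + 31) + (-1 + 10) = 12 + 9 = 21)
O + j*(-16) = 94 + 21*(-16) = 94 - 336 = -242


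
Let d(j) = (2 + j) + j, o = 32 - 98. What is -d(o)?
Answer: 130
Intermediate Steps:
o = -66
d(j) = 2 + 2*j
-d(o) = -(2 + 2*(-66)) = -(2 - 132) = -1*(-130) = 130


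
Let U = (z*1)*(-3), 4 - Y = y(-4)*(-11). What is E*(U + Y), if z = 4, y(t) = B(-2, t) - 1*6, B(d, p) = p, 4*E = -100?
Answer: 2950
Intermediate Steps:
E = -25 (E = (1/4)*(-100) = -25)
y(t) = -6 + t (y(t) = t - 1*6 = t - 6 = -6 + t)
Y = -106 (Y = 4 - (-6 - 4)*(-11) = 4 - (-10)*(-11) = 4 - 1*110 = 4 - 110 = -106)
U = -12 (U = (4*1)*(-3) = 4*(-3) = -12)
E*(U + Y) = -25*(-12 - 106) = -25*(-118) = 2950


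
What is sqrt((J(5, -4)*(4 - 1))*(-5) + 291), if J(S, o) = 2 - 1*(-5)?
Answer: sqrt(186) ≈ 13.638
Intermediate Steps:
J(S, o) = 7 (J(S, o) = 2 + 5 = 7)
sqrt((J(5, -4)*(4 - 1))*(-5) + 291) = sqrt((7*(4 - 1))*(-5) + 291) = sqrt((7*3)*(-5) + 291) = sqrt(21*(-5) + 291) = sqrt(-105 + 291) = sqrt(186)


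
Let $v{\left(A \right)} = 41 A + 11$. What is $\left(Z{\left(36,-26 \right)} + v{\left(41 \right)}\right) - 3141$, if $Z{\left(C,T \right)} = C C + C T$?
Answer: $-1089$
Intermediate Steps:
$Z{\left(C,T \right)} = C^{2} + C T$
$v{\left(A \right)} = 11 + 41 A$
$\left(Z{\left(36,-26 \right)} + v{\left(41 \right)}\right) - 3141 = \left(36 \left(36 - 26\right) + \left(11 + 41 \cdot 41\right)\right) - 3141 = \left(36 \cdot 10 + \left(11 + 1681\right)\right) - 3141 = \left(360 + 1692\right) - 3141 = 2052 - 3141 = -1089$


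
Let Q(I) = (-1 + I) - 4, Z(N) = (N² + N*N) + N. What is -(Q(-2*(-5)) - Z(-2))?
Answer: 1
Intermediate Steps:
Z(N) = N + 2*N² (Z(N) = (N² + N²) + N = 2*N² + N = N + 2*N²)
Q(I) = -5 + I
-(Q(-2*(-5)) - Z(-2)) = -((-5 - 2*(-5)) - (-2)*(1 + 2*(-2))) = -((-5 + 10) - (-2)*(1 - 4)) = -(5 - (-2)*(-3)) = -(5 - 1*6) = -(5 - 6) = -1*(-1) = 1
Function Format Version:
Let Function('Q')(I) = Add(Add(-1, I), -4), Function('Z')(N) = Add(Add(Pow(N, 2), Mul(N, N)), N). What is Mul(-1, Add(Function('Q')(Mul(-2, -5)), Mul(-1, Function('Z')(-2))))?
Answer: 1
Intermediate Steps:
Function('Z')(N) = Add(N, Mul(2, Pow(N, 2))) (Function('Z')(N) = Add(Add(Pow(N, 2), Pow(N, 2)), N) = Add(Mul(2, Pow(N, 2)), N) = Add(N, Mul(2, Pow(N, 2))))
Function('Q')(I) = Add(-5, I)
Mul(-1, Add(Function('Q')(Mul(-2, -5)), Mul(-1, Function('Z')(-2)))) = Mul(-1, Add(Add(-5, Mul(-2, -5)), Mul(-1, Mul(-2, Add(1, Mul(2, -2)))))) = Mul(-1, Add(Add(-5, 10), Mul(-1, Mul(-2, Add(1, -4))))) = Mul(-1, Add(5, Mul(-1, Mul(-2, -3)))) = Mul(-1, Add(5, Mul(-1, 6))) = Mul(-1, Add(5, -6)) = Mul(-1, -1) = 1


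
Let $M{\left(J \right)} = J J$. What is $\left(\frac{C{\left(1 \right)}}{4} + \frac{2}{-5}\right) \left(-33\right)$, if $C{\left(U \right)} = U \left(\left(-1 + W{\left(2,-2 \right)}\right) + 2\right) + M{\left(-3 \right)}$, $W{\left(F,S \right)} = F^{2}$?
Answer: $- \frac{1023}{10} \approx -102.3$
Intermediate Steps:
$M{\left(J \right)} = J^{2}$
$C{\left(U \right)} = 9 + 5 U$ ($C{\left(U \right)} = U \left(\left(-1 + 2^{2}\right) + 2\right) + \left(-3\right)^{2} = U \left(\left(-1 + 4\right) + 2\right) + 9 = U \left(3 + 2\right) + 9 = U 5 + 9 = 5 U + 9 = 9 + 5 U$)
$\left(\frac{C{\left(1 \right)}}{4} + \frac{2}{-5}\right) \left(-33\right) = \left(\frac{9 + 5 \cdot 1}{4} + \frac{2}{-5}\right) \left(-33\right) = \left(\left(9 + 5\right) \frac{1}{4} + 2 \left(- \frac{1}{5}\right)\right) \left(-33\right) = \left(14 \cdot \frac{1}{4} - \frac{2}{5}\right) \left(-33\right) = \left(\frac{7}{2} - \frac{2}{5}\right) \left(-33\right) = \frac{31}{10} \left(-33\right) = - \frac{1023}{10}$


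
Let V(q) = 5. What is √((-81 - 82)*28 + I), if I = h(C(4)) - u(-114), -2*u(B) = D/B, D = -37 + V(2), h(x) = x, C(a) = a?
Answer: 2*I*√3703746/57 ≈ 67.527*I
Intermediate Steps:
D = -32 (D = -37 + 5 = -32)
u(B) = 16/B (u(B) = -(-16)/B = 16/B)
I = 236/57 (I = 4 - 16/(-114) = 4 - 16*(-1)/114 = 4 - 1*(-8/57) = 4 + 8/57 = 236/57 ≈ 4.1404)
√((-81 - 82)*28 + I) = √((-81 - 82)*28 + 236/57) = √(-163*28 + 236/57) = √(-4564 + 236/57) = √(-259912/57) = 2*I*√3703746/57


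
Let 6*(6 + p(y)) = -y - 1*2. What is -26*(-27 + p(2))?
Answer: 2626/3 ≈ 875.33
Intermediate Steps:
p(y) = -19/3 - y/6 (p(y) = -6 + (-y - 1*2)/6 = -6 + (-y - 2)/6 = -6 + (-2 - y)/6 = -6 + (-1/3 - y/6) = -19/3 - y/6)
-26*(-27 + p(2)) = -26*(-27 + (-19/3 - 1/6*2)) = -26*(-27 + (-19/3 - 1/3)) = -26*(-27 - 20/3) = -26*(-101/3) = 2626/3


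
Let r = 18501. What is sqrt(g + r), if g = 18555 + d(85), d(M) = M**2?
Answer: sqrt(44281) ≈ 210.43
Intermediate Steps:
g = 25780 (g = 18555 + 85**2 = 18555 + 7225 = 25780)
sqrt(g + r) = sqrt(25780 + 18501) = sqrt(44281)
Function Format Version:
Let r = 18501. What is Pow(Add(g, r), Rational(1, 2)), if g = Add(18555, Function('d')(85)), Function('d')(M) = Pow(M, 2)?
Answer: Pow(44281, Rational(1, 2)) ≈ 210.43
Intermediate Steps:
g = 25780 (g = Add(18555, Pow(85, 2)) = Add(18555, 7225) = 25780)
Pow(Add(g, r), Rational(1, 2)) = Pow(Add(25780, 18501), Rational(1, 2)) = Pow(44281, Rational(1, 2))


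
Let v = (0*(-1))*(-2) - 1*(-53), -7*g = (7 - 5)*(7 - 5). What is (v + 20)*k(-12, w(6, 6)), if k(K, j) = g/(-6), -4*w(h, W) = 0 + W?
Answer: 146/21 ≈ 6.9524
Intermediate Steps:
w(h, W) = -W/4 (w(h, W) = -(0 + W)/4 = -W/4)
g = -4/7 (g = -(7 - 5)*(7 - 5)/7 = -2*2/7 = -1/7*4 = -4/7 ≈ -0.57143)
k(K, j) = 2/21 (k(K, j) = -4/7/(-6) = -4/7*(-1/6) = 2/21)
v = 53 (v = 0*(-2) + 53 = 0 + 53 = 53)
(v + 20)*k(-12, w(6, 6)) = (53 + 20)*(2/21) = 73*(2/21) = 146/21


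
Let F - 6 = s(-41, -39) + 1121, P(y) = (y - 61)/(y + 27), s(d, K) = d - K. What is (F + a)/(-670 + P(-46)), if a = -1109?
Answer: -304/12623 ≈ -0.024083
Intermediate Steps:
P(y) = (-61 + y)/(27 + y)
F = 1125 (F = 6 + ((-41 - 1*(-39)) + 1121) = 6 + ((-41 + 39) + 1121) = 6 + (-2 + 1121) = 6 + 1119 = 1125)
(F + a)/(-670 + P(-46)) = (1125 - 1109)/(-670 + (-61 - 46)/(27 - 46)) = 16/(-670 - 107/(-19)) = 16/(-670 - 1/19*(-107)) = 16/(-670 + 107/19) = 16/(-12623/19) = 16*(-19/12623) = -304/12623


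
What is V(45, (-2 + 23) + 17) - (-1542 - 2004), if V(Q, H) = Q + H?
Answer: 3629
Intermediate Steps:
V(Q, H) = H + Q
V(45, (-2 + 23) + 17) - (-1542 - 2004) = (((-2 + 23) + 17) + 45) - (-1542 - 2004) = ((21 + 17) + 45) - 1*(-3546) = (38 + 45) + 3546 = 83 + 3546 = 3629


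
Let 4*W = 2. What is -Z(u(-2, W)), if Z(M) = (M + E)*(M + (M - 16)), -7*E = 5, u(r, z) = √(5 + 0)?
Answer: -150/7 + 122*√5/7 ≈ 17.543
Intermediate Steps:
W = ½ (W = (¼)*2 = ½ ≈ 0.50000)
u(r, z) = √5
E = -5/7 (E = -⅐*5 = -5/7 ≈ -0.71429)
Z(M) = (-16 + 2*M)*(-5/7 + M) (Z(M) = (M - 5/7)*(M + (M - 16)) = (-5/7 + M)*(M + (-16 + M)) = (-5/7 + M)*(-16 + 2*M) = (-16 + 2*M)*(-5/7 + M))
-Z(u(-2, W)) = -(80/7 + 2*(√5)² - 122*√5/7) = -(80/7 + 2*5 - 122*√5/7) = -(80/7 + 10 - 122*√5/7) = -(150/7 - 122*√5/7) = -150/7 + 122*√5/7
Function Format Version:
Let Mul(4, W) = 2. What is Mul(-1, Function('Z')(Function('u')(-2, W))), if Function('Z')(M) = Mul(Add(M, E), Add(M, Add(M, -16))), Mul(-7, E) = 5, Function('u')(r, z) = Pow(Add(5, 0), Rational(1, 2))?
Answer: Add(Rational(-150, 7), Mul(Rational(122, 7), Pow(5, Rational(1, 2)))) ≈ 17.543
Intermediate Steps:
W = Rational(1, 2) (W = Mul(Rational(1, 4), 2) = Rational(1, 2) ≈ 0.50000)
Function('u')(r, z) = Pow(5, Rational(1, 2))
E = Rational(-5, 7) (E = Mul(Rational(-1, 7), 5) = Rational(-5, 7) ≈ -0.71429)
Function('Z')(M) = Mul(Add(-16, Mul(2, M)), Add(Rational(-5, 7), M)) (Function('Z')(M) = Mul(Add(M, Rational(-5, 7)), Add(M, Add(M, -16))) = Mul(Add(Rational(-5, 7), M), Add(M, Add(-16, M))) = Mul(Add(Rational(-5, 7), M), Add(-16, Mul(2, M))) = Mul(Add(-16, Mul(2, M)), Add(Rational(-5, 7), M)))
Mul(-1, Function('Z')(Function('u')(-2, W))) = Mul(-1, Add(Rational(80, 7), Mul(2, Pow(Pow(5, Rational(1, 2)), 2)), Mul(Rational(-122, 7), Pow(5, Rational(1, 2))))) = Mul(-1, Add(Rational(80, 7), Mul(2, 5), Mul(Rational(-122, 7), Pow(5, Rational(1, 2))))) = Mul(-1, Add(Rational(80, 7), 10, Mul(Rational(-122, 7), Pow(5, Rational(1, 2))))) = Mul(-1, Add(Rational(150, 7), Mul(Rational(-122, 7), Pow(5, Rational(1, 2))))) = Add(Rational(-150, 7), Mul(Rational(122, 7), Pow(5, Rational(1, 2))))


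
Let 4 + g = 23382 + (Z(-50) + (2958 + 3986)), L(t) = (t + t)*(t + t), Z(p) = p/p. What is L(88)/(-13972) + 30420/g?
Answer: -128564252/105918239 ≈ -1.2138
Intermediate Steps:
Z(p) = 1
L(t) = 4*t² (L(t) = (2*t)*(2*t) = 4*t²)
g = 30323 (g = -4 + (23382 + (1 + (2958 + 3986))) = -4 + (23382 + (1 + 6944)) = -4 + (23382 + 6945) = -4 + 30327 = 30323)
L(88)/(-13972) + 30420/g = (4*88²)/(-13972) + 30420/30323 = (4*7744)*(-1/13972) + 30420*(1/30323) = 30976*(-1/13972) + 30420/30323 = -7744/3493 + 30420/30323 = -128564252/105918239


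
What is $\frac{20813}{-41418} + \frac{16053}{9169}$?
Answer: $\frac{36465289}{29212434} \approx 1.2483$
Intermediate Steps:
$\frac{20813}{-41418} + \frac{16053}{9169} = 20813 \left(- \frac{1}{41418}\right) + 16053 \cdot \frac{1}{9169} = - \frac{1601}{3186} + \frac{16053}{9169} = \frac{36465289}{29212434}$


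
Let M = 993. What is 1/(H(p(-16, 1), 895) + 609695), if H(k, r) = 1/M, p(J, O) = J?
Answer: 993/605427136 ≈ 1.6402e-6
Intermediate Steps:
H(k, r) = 1/993
1/(H(p(-16, 1), 895) + 609695) = 1/(1/993 + 609695) = 1/(605427136/993) = 993/605427136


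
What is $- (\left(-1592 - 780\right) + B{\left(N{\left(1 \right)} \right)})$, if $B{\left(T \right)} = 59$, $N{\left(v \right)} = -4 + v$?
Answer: $2313$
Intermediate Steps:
$- (\left(-1592 - 780\right) + B{\left(N{\left(1 \right)} \right)}) = - (\left(-1592 - 780\right) + 59) = - (-2372 + 59) = \left(-1\right) \left(-2313\right) = 2313$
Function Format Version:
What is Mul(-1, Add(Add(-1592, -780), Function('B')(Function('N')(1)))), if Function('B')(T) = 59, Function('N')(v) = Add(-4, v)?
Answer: 2313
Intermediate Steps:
Mul(-1, Add(Add(-1592, -780), Function('B')(Function('N')(1)))) = Mul(-1, Add(Add(-1592, -780), 59)) = Mul(-1, Add(-2372, 59)) = Mul(-1, -2313) = 2313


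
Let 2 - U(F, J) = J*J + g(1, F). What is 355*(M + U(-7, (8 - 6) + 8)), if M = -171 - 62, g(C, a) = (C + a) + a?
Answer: -112890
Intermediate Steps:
g(C, a) = C + 2*a
U(F, J) = 1 - J² - 2*F (U(F, J) = 2 - (J*J + (1 + 2*F)) = 2 - (J² + (1 + 2*F)) = 2 - (1 + J² + 2*F) = 2 + (-1 - J² - 2*F) = 1 - J² - 2*F)
M = -233
355*(M + U(-7, (8 - 6) + 8)) = 355*(-233 + (1 - ((8 - 6) + 8)² - 2*(-7))) = 355*(-233 + (1 - (2 + 8)² + 14)) = 355*(-233 + (1 - 1*10² + 14)) = 355*(-233 + (1 - 1*100 + 14)) = 355*(-233 + (1 - 100 + 14)) = 355*(-233 - 85) = 355*(-318) = -112890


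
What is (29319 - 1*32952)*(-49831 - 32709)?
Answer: 299867820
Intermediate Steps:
(29319 - 1*32952)*(-49831 - 32709) = (29319 - 32952)*(-82540) = -3633*(-82540) = 299867820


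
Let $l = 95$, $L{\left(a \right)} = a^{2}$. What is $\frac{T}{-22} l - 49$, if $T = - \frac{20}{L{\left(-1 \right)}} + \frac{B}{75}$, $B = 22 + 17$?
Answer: $\frac{3863}{110} \approx 35.118$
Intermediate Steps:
$B = 39$
$T = - \frac{487}{25}$ ($T = - \frac{20}{\left(-1\right)^{2}} + \frac{39}{75} = - \frac{20}{1} + 39 \cdot \frac{1}{75} = \left(-20\right) 1 + \frac{13}{25} = -20 + \frac{13}{25} = - \frac{487}{25} \approx -19.48$)
$\frac{T}{-22} l - 49 = - \frac{487}{25 \left(-22\right)} 95 - 49 = \left(- \frac{487}{25}\right) \left(- \frac{1}{22}\right) 95 - 49 = \frac{487}{550} \cdot 95 - 49 = \frac{9253}{110} - 49 = \frac{3863}{110}$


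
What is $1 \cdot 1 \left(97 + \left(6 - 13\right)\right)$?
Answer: $90$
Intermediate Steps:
$1 \cdot 1 \left(97 + \left(6 - 13\right)\right) = 1 \left(97 + \left(6 - 13\right)\right) = 1 \left(97 - 7\right) = 1 \cdot 90 = 90$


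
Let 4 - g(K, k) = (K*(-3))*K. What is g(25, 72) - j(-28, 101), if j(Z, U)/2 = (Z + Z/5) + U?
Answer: 8721/5 ≈ 1744.2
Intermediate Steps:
g(K, k) = 4 + 3*K**2 (g(K, k) = 4 - K*(-3)*K = 4 - (-3*K)*K = 4 - (-3)*K**2 = 4 + 3*K**2)
j(Z, U) = 2*U + 12*Z/5 (j(Z, U) = 2*((Z + Z/5) + U) = 2*(6*Z/5 + U) = 2*(U + 6*Z/5) = 2*U + 12*Z/5)
g(25, 72) - j(-28, 101) = (4 + 3*25**2) - (2*101 + (12/5)*(-28)) = (4 + 3*625) - (202 - 336/5) = (4 + 1875) - 1*674/5 = 1879 - 674/5 = 8721/5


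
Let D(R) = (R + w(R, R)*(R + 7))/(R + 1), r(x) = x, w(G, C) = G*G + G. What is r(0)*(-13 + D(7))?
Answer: 0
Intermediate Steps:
w(G, C) = G + G**2 (w(G, C) = G**2 + G = G + G**2)
D(R) = (R + R*(1 + R)*(7 + R))/(1 + R) (D(R) = (R + (R*(1 + R))*(R + 7))/(R + 1) = (R + (R*(1 + R))*(7 + R))/(1 + R) = (R + R*(1 + R)*(7 + R))/(1 + R))
r(0)*(-13 + D(7)) = 0*(-13 + 7*(8 + 7**2 + 8*7)/(1 + 7)) = 0*(-13 + 7*(8 + 49 + 56)/8) = 0*(-13 + 7*(1/8)*113) = 0*(-13 + 791/8) = 0*(687/8) = 0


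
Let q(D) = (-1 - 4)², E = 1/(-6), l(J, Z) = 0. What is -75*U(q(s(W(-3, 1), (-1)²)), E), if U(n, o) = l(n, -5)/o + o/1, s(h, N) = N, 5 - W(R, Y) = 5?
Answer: 25/2 ≈ 12.500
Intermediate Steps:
E = -⅙ ≈ -0.16667
W(R, Y) = 0 (W(R, Y) = 5 - 1*5 = 5 - 5 = 0)
q(D) = 25 (q(D) = (-5)² = 25)
U(n, o) = o (U(n, o) = 0/o + o/1 = 0 + o*1 = 0 + o = o)
-75*U(q(s(W(-3, 1), (-1)²)), E) = -75*(-⅙) = 25/2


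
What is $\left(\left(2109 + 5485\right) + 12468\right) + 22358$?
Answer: $42420$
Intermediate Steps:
$\left(\left(2109 + 5485\right) + 12468\right) + 22358 = \left(7594 + 12468\right) + 22358 = 20062 + 22358 = 42420$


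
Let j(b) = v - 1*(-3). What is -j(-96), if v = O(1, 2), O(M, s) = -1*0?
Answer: -3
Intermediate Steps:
O(M, s) = 0
v = 0
j(b) = 3 (j(b) = 0 - 1*(-3) = 0 + 3 = 3)
-j(-96) = -1*3 = -3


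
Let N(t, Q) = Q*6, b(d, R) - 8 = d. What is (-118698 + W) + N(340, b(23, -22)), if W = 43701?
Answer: -74811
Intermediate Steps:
b(d, R) = 8 + d
N(t, Q) = 6*Q
(-118698 + W) + N(340, b(23, -22)) = (-118698 + 43701) + 6*(8 + 23) = -74997 + 6*31 = -74997 + 186 = -74811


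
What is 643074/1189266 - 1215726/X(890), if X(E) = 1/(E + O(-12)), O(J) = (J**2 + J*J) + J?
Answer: -280971330265697/198211 ≈ -1.4175e+9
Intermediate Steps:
O(J) = J + 2*J**2 (O(J) = (J**2 + J**2) + J = 2*J**2 + J = J + 2*J**2)
X(E) = 1/(276 + E) (X(E) = 1/(E - 12*(1 + 2*(-12))) = 1/(E - 12*(1 - 24)) = 1/(E - 12*(-23)) = 1/(E + 276) = 1/(276 + E))
643074/1189266 - 1215726/X(890) = 643074/1189266 - 1215726/(1/(276 + 890)) = 643074*(1/1189266) - 1215726/(1/1166) = 107179/198211 - 1215726/1/1166 = 107179/198211 - 1215726*1166 = 107179/198211 - 1417536516 = -280971330265697/198211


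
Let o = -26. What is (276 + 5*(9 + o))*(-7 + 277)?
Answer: 51570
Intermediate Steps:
(276 + 5*(9 + o))*(-7 + 277) = (276 + 5*(9 - 26))*(-7 + 277) = (276 + 5*(-17))*270 = (276 - 85)*270 = 191*270 = 51570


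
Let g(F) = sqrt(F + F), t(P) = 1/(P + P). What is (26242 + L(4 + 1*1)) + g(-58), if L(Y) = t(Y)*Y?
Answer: 52485/2 + 2*I*sqrt(29) ≈ 26243.0 + 10.77*I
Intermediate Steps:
t(P) = 1/(2*P)
L(Y) = 1/2 (L(Y) = (1/(2*Y))*Y = 1/2)
g(F) = sqrt(2)*sqrt(F) (g(F) = sqrt(2*F) = sqrt(2)*sqrt(F))
(26242 + L(4 + 1*1)) + g(-58) = (26242 + 1/2) + sqrt(2)*sqrt(-58) = 52485/2 + sqrt(2)*(I*sqrt(58)) = 52485/2 + 2*I*sqrt(29)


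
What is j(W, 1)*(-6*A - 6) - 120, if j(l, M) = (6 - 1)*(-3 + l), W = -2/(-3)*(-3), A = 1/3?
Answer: 80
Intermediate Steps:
A = 1/3 ≈ 0.33333
W = -2 (W = -2*(-1/3)*(-3) = (2/3)*(-3) = -2)
j(l, M) = -15 + 5*l (j(l, M) = 5*(-3 + l) = -15 + 5*l)
j(W, 1)*(-6*A - 6) - 120 = (-15 + 5*(-2))*(-6*1/3 - 6) - 120 = (-15 - 10)*(-2 - 6) - 120 = -25*(-8) - 120 = 200 - 120 = 80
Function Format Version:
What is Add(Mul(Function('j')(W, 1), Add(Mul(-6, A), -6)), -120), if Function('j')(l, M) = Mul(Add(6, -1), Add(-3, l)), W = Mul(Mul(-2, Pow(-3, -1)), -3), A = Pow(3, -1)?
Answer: 80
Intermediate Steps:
A = Rational(1, 3) ≈ 0.33333
W = -2 (W = Mul(Mul(-2, Rational(-1, 3)), -3) = Mul(Rational(2, 3), -3) = -2)
Function('j')(l, M) = Add(-15, Mul(5, l)) (Function('j')(l, M) = Mul(5, Add(-3, l)) = Add(-15, Mul(5, l)))
Add(Mul(Function('j')(W, 1), Add(Mul(-6, A), -6)), -120) = Add(Mul(Add(-15, Mul(5, -2)), Add(Mul(-6, Rational(1, 3)), -6)), -120) = Add(Mul(Add(-15, -10), Add(-2, -6)), -120) = Add(Mul(-25, -8), -120) = Add(200, -120) = 80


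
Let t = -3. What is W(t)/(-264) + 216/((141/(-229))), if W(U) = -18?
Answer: -725331/2068 ≈ -350.74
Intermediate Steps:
W(t)/(-264) + 216/((141/(-229))) = -18/(-264) + 216/((141/(-229))) = -18*(-1/264) + 216/((141*(-1/229))) = 3/44 + 216/(-141/229) = 3/44 + 216*(-229/141) = 3/44 - 16488/47 = -725331/2068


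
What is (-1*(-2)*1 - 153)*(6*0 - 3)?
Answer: 453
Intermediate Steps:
(-1*(-2)*1 - 153)*(6*0 - 3) = (2*1 - 153)*(0 - 3) = (2 - 153)*(-3) = -151*(-3) = 453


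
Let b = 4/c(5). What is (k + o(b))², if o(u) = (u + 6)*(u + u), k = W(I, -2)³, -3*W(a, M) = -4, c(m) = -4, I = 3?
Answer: 42436/729 ≈ 58.211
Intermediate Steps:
W(a, M) = 4/3 (W(a, M) = -⅓*(-4) = 4/3)
k = 64/27 (k = (4/3)³ = 64/27 ≈ 2.3704)
b = -1 (b = 4/(-4) = 4*(-¼) = -1)
o(u) = 2*u*(6 + u) (o(u) = (6 + u)*(2*u) = 2*u*(6 + u))
(k + o(b))² = (64/27 + 2*(-1)*(6 - 1))² = (64/27 + 2*(-1)*5)² = (64/27 - 10)² = (-206/27)² = 42436/729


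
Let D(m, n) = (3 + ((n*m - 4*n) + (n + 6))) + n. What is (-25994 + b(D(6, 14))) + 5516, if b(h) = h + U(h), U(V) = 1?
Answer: -20412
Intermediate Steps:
D(m, n) = 9 - 2*n + m*n (D(m, n) = (3 + ((m*n - 4*n) + (6 + n))) + n = (3 + ((-4*n + m*n) + (6 + n))) + n = (3 + (6 - 3*n + m*n)) + n = (9 - 3*n + m*n) + n = 9 - 2*n + m*n)
b(h) = 1 + h (b(h) = h + 1 = 1 + h)
(-25994 + b(D(6, 14))) + 5516 = (-25994 + (1 + (9 - 2*14 + 6*14))) + 5516 = (-25994 + (1 + (9 - 28 + 84))) + 5516 = (-25994 + (1 + 65)) + 5516 = (-25994 + 66) + 5516 = -25928 + 5516 = -20412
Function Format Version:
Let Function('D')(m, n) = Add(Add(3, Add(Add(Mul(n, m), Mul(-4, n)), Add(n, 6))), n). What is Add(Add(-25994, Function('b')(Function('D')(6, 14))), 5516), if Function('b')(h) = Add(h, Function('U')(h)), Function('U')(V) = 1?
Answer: -20412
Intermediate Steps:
Function('D')(m, n) = Add(9, Mul(-2, n), Mul(m, n)) (Function('D')(m, n) = Add(Add(3, Add(Add(Mul(m, n), Mul(-4, n)), Add(6, n))), n) = Add(Add(3, Add(Add(Mul(-4, n), Mul(m, n)), Add(6, n))), n) = Add(Add(3, Add(6, Mul(-3, n), Mul(m, n))), n) = Add(Add(9, Mul(-3, n), Mul(m, n)), n) = Add(9, Mul(-2, n), Mul(m, n)))
Function('b')(h) = Add(1, h) (Function('b')(h) = Add(h, 1) = Add(1, h))
Add(Add(-25994, Function('b')(Function('D')(6, 14))), 5516) = Add(Add(-25994, Add(1, Add(9, Mul(-2, 14), Mul(6, 14)))), 5516) = Add(Add(-25994, Add(1, Add(9, -28, 84))), 5516) = Add(Add(-25994, Add(1, 65)), 5516) = Add(Add(-25994, 66), 5516) = Add(-25928, 5516) = -20412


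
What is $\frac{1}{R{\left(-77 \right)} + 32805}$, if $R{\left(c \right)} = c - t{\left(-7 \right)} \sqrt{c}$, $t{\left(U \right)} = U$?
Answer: $\frac{32728}{1071125757} - \frac{7 i \sqrt{77}}{1071125757} \approx 3.0555 \cdot 10^{-5} - 5.7346 \cdot 10^{-8} i$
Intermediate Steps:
$R{\left(c \right)} = c + 7 \sqrt{c}$ ($R{\left(c \right)} = c - - 7 \sqrt{c} = c + 7 \sqrt{c}$)
$\frac{1}{R{\left(-77 \right)} + 32805} = \frac{1}{\left(-77 + 7 \sqrt{-77}\right) + 32805} = \frac{1}{\left(-77 + 7 i \sqrt{77}\right) + 32805} = \frac{1}{32728 + 7 i \sqrt{77}}$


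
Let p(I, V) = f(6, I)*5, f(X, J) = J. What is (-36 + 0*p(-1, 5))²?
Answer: 1296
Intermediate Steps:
p(I, V) = 5*I (p(I, V) = I*5 = 5*I)
(-36 + 0*p(-1, 5))² = (-36 + 0*(5*(-1)))² = (-36 + 0*(-5))² = (-36 + 0)² = (-36)² = 1296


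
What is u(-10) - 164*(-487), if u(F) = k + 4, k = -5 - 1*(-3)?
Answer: 79870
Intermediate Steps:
k = -2 (k = -5 + 3 = -2)
u(F) = 2 (u(F) = -2 + 4 = 2)
u(-10) - 164*(-487) = 2 - 164*(-487) = 2 + 79868 = 79870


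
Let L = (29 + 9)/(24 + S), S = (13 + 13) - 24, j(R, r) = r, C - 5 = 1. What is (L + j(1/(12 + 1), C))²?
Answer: 9409/169 ≈ 55.675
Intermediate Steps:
C = 6 (C = 5 + 1 = 6)
S = 2 (S = 26 - 24 = 2)
L = 19/13 (L = (29 + 9)/(24 + 2) = 38/26 = 38*(1/26) = 19/13 ≈ 1.4615)
(L + j(1/(12 + 1), C))² = (19/13 + 6)² = (97/13)² = 9409/169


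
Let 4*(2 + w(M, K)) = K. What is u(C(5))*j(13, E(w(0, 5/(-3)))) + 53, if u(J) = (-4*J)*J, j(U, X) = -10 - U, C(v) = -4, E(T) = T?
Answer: 1525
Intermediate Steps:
w(M, K) = -2 + K/4
u(J) = -4*J²
u(C(5))*j(13, E(w(0, 5/(-3)))) + 53 = (-4*(-4)²)*(-10 - 1*13) + 53 = (-4*16)*(-10 - 13) + 53 = -64*(-23) + 53 = 1472 + 53 = 1525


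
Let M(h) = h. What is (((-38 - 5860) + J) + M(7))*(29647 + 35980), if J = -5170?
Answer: -725900247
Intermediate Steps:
(((-38 - 5860) + J) + M(7))*(29647 + 35980) = (((-38 - 5860) - 5170) + 7)*(29647 + 35980) = ((-5898 - 5170) + 7)*65627 = (-11068 + 7)*65627 = -11061*65627 = -725900247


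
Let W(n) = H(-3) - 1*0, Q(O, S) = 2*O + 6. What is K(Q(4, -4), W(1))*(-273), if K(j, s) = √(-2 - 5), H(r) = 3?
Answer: -273*I*√7 ≈ -722.29*I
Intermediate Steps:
Q(O, S) = 6 + 2*O
W(n) = 3 (W(n) = 3 - 1*0 = 3 + 0 = 3)
K(j, s) = I*√7 (K(j, s) = √(-7) = I*√7)
K(Q(4, -4), W(1))*(-273) = (I*√7)*(-273) = -273*I*√7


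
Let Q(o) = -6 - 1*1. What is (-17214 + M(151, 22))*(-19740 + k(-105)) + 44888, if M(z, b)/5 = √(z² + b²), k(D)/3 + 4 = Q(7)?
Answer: 340417310 - 98865*√23285 ≈ 3.2533e+8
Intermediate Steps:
Q(o) = -7 (Q(o) = -6 - 1 = -7)
k(D) = -33 (k(D) = -12 + 3*(-7) = -12 - 21 = -33)
M(z, b) = 5*√(b² + z²) (M(z, b) = 5*√(z² + b²) = 5*√(b² + z²))
(-17214 + M(151, 22))*(-19740 + k(-105)) + 44888 = (-17214 + 5*√(22² + 151²))*(-19740 - 33) + 44888 = (-17214 + 5*√(484 + 22801))*(-19773) + 44888 = (-17214 + 5*√23285)*(-19773) + 44888 = (340372422 - 98865*√23285) + 44888 = 340417310 - 98865*√23285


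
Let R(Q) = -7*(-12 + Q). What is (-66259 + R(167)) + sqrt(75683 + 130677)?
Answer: -67344 + 2*sqrt(51590) ≈ -66890.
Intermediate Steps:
R(Q) = 84 - 7*Q
(-66259 + R(167)) + sqrt(75683 + 130677) = (-66259 + (84 - 7*167)) + sqrt(75683 + 130677) = (-66259 + (84 - 1169)) + sqrt(206360) = (-66259 - 1085) + 2*sqrt(51590) = -67344 + 2*sqrt(51590)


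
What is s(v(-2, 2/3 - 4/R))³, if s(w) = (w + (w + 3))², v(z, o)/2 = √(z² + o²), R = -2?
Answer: 13841287201/729 ≈ 1.8987e+7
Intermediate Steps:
v(z, o) = 2*√(o² + z²) (v(z, o) = 2*√(z² + o²) = 2*√(o² + z²))
s(w) = (3 + 2*w)² (s(w) = (w + (3 + w))² = (3 + 2*w)²)
s(v(-2, 2/3 - 4/R))³ = ((3 + 2*(2*√((2/3 - 4/(-2))² + (-2)²)))²)³ = ((3 + 2*(2*√((2*(⅓) - 4*(-½))² + 4)))²)³ = ((3 + 2*(2*√((⅔ + 2)² + 4)))²)³ = ((3 + 2*(2*√((8/3)² + 4)))²)³ = ((3 + 2*(2*√(64/9 + 4)))²)³ = ((3 + 2*(2*√(100/9)))²)³ = ((3 + 2*(2*(10/3)))²)³ = ((3 + 2*(20/3))²)³ = ((3 + 40/3)²)³ = ((49/3)²)³ = (2401/9)³ = 13841287201/729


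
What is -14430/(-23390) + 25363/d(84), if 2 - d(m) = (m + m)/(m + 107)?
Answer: 11331203689/500546 ≈ 22638.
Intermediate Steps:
d(m) = 2 - 2*m/(107 + m) (d(m) = 2 - (m + m)/(m + 107) = 2 - 2*m/(107 + m))
-14430/(-23390) + 25363/d(84) = -14430/(-23390) + 25363/((214/(107 + 84))) = -14430*(-1/23390) + 25363/((214/191)) = 1443/2339 + 25363/((214*(1/191))) = 1443/2339 + 25363/(214/191) = 1443/2339 + 25363*(191/214) = 1443/2339 + 4844333/214 = 11331203689/500546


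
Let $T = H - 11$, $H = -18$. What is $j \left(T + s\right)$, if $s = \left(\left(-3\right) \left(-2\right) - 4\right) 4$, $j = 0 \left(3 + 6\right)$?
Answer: $0$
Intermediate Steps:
$j = 0$ ($j = 0 \cdot 9 = 0$)
$s = 8$ ($s = \left(6 - 4\right) 4 = 2 \cdot 4 = 8$)
$T = -29$ ($T = -18 - 11 = -29$)
$j \left(T + s\right) = 0 \left(-29 + 8\right) = 0 \left(-21\right) = 0$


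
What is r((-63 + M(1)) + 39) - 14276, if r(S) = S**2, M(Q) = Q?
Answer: -13747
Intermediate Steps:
r((-63 + M(1)) + 39) - 14276 = ((-63 + 1) + 39)**2 - 14276 = (-62 + 39)**2 - 14276 = (-23)**2 - 14276 = 529 - 14276 = -13747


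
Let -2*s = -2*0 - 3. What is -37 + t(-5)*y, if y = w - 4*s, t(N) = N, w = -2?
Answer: 3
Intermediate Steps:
s = 3/2 (s = -(-2*0 - 3)/2 = -(0 - 3)/2 = -1/2*(-3) = 3/2 ≈ 1.5000)
y = -8 (y = -2 - 4*3/2 = -2 - 6 = -8)
-37 + t(-5)*y = -37 - 5*(-8) = -37 + 40 = 3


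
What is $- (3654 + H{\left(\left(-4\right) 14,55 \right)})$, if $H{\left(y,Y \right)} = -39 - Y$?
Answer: $-3560$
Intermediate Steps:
$- (3654 + H{\left(\left(-4\right) 14,55 \right)}) = - (3654 - 94) = \left(-1\right) 3560 = -3560$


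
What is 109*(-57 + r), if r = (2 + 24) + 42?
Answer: 1199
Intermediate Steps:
r = 68 (r = 26 + 42 = 68)
109*(-57 + r) = 109*(-57 + 68) = 109*11 = 1199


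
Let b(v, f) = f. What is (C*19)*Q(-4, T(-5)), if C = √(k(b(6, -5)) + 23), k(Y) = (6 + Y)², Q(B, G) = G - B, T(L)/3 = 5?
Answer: 722*√6 ≈ 1768.5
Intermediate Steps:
T(L) = 15 (T(L) = 3*5 = 15)
C = 2*√6 (C = √((6 - 5)² + 23) = √(1² + 23) = √(1 + 23) = √24 = 2*√6 ≈ 4.8990)
(C*19)*Q(-4, T(-5)) = ((2*√6)*19)*(15 - 1*(-4)) = (38*√6)*(15 + 4) = (38*√6)*19 = 722*√6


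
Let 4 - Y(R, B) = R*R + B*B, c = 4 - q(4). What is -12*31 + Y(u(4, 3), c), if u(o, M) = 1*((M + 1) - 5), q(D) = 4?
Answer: -369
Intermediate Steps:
u(o, M) = -4 + M (u(o, M) = 1*((1 + M) - 5) = 1*(-4 + M) = -4 + M)
c = 0 (c = 4 - 1*4 = 4 - 4 = 0)
Y(R, B) = 4 - B² - R² (Y(R, B) = 4 - (R*R + B*B) = 4 - (R² + B²) = 4 - (B² + R²) = 4 + (-B² - R²) = 4 - B² - R²)
-12*31 + Y(u(4, 3), c) = -12*31 + (4 - 1*0² - (-4 + 3)²) = -372 + (4 - 1*0 - 1*(-1)²) = -372 + (4 + 0 - 1*1) = -372 + (4 + 0 - 1) = -372 + 3 = -369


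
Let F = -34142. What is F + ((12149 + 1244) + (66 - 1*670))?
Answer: -21353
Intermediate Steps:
F + ((12149 + 1244) + (66 - 1*670)) = -34142 + ((12149 + 1244) + (66 - 1*670)) = -34142 + (13393 + (66 - 670)) = -34142 + (13393 - 604) = -34142 + 12789 = -21353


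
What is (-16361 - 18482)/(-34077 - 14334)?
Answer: 34843/48411 ≈ 0.71973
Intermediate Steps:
(-16361 - 18482)/(-34077 - 14334) = -34843/(-48411) = -34843*(-1/48411) = 34843/48411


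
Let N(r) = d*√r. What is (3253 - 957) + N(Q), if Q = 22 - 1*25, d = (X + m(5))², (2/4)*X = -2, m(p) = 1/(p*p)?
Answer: 2296 + 9801*I*√3/625 ≈ 2296.0 + 27.161*I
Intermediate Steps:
m(p) = p⁻² (m(p) = 1/(p²) = p⁻²)
X = -4 (X = 2*(-2) = -4)
d = 9801/625 (d = (-4 + 5⁻²)² = (-4 + 1/25)² = (-99/25)² = 9801/625 ≈ 15.682)
Q = -3 (Q = 22 - 25 = -3)
N(r) = 9801*√r/625
(3253 - 957) + N(Q) = (3253 - 957) + 9801*√(-3)/625 = 2296 + 9801*(I*√3)/625 = 2296 + 9801*I*√3/625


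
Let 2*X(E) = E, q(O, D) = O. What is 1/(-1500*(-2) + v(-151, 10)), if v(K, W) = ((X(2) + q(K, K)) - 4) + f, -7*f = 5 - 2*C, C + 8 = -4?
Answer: 7/19893 ≈ 0.00035188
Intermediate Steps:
C = -12 (C = -8 - 4 = -12)
X(E) = E/2
f = -29/7 (f = -(5 - 2*(-12))/7 = -(5 + 24)/7 = -1/7*29 = -29/7 ≈ -4.1429)
v(K, W) = -50/7 + K (v(K, W) = (((1/2)*2 + K) - 4) - 29/7 = ((1 + K) - 4) - 29/7 = (-3 + K) - 29/7 = -50/7 + K)
1/(-1500*(-2) + v(-151, 10)) = 1/(-1500*(-2) + (-50/7 - 151)) = 1/(3000 - 1107/7) = 1/(19893/7) = 7/19893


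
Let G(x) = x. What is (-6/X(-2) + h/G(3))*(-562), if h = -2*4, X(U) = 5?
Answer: 32596/15 ≈ 2173.1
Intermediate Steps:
h = -8 (h = -2*4 = -8)
(-6/X(-2) + h/G(3))*(-562) = (-6/5 - 8/3)*(-562) = -58/15*(-562) = 32596/15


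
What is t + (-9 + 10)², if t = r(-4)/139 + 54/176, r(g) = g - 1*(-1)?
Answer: 15721/12232 ≈ 1.2852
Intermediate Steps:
r(g) = 1 + g (r(g) = g + 1 = 1 + g)
t = 3489/12232 (t = (1 - 4)/139 + 54/176 = -3*1/139 + 54*(1/176) = -3/139 + 27/88 = 3489/12232 ≈ 0.28524)
t + (-9 + 10)² = 3489/12232 + (-9 + 10)² = 3489/12232 + 1² = 3489/12232 + 1 = 15721/12232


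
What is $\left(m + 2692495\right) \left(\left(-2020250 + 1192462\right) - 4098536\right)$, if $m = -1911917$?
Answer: $-3845380135272$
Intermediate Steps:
$\left(m + 2692495\right) \left(\left(-2020250 + 1192462\right) - 4098536\right) = \left(-1911917 + 2692495\right) \left(\left(-2020250 + 1192462\right) - 4098536\right) = 780578 \left(-827788 - 4098536\right) = 780578 \left(-4926324\right) = -3845380135272$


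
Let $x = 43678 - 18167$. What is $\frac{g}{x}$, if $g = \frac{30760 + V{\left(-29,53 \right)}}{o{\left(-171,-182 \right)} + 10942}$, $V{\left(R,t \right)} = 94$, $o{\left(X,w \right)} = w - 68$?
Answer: $\frac{15427}{136381806} \approx 0.00011312$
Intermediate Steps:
$o{\left(X,w \right)} = -68 + w$
$g = \frac{15427}{5346}$ ($g = \frac{30760 + 94}{\left(-68 - 182\right) + 10942} = \frac{30854}{-250 + 10942} = \frac{30854}{10692} = 30854 \cdot \frac{1}{10692} = \frac{15427}{5346} \approx 2.8857$)
$x = 25511$
$\frac{g}{x} = \frac{15427}{5346 \cdot 25511} = \frac{15427}{5346} \cdot \frac{1}{25511} = \frac{15427}{136381806}$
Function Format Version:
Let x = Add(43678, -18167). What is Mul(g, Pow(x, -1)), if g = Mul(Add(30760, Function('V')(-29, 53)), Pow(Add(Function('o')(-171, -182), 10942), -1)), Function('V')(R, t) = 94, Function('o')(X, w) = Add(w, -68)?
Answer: Rational(15427, 136381806) ≈ 0.00011312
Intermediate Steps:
Function('o')(X, w) = Add(-68, w)
g = Rational(15427, 5346) (g = Mul(Add(30760, 94), Pow(Add(Add(-68, -182), 10942), -1)) = Mul(30854, Pow(Add(-250, 10942), -1)) = Mul(30854, Pow(10692, -1)) = Mul(30854, Rational(1, 10692)) = Rational(15427, 5346) ≈ 2.8857)
x = 25511
Mul(g, Pow(x, -1)) = Mul(Rational(15427, 5346), Pow(25511, -1)) = Mul(Rational(15427, 5346), Rational(1, 25511)) = Rational(15427, 136381806)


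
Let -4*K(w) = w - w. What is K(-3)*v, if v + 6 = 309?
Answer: 0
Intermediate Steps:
v = 303 (v = -6 + 309 = 303)
K(w) = 0 (K(w) = -(w - w)/4 = -¼*0 = 0)
K(-3)*v = 0*303 = 0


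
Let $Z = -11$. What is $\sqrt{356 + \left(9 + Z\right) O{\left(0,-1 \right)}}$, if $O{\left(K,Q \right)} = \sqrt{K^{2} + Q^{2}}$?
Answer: $\sqrt{354} \approx 18.815$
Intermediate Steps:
$\sqrt{356 + \left(9 + Z\right) O{\left(0,-1 \right)}} = \sqrt{356 + \left(9 - 11\right) \sqrt{0^{2} + \left(-1\right)^{2}}} = \sqrt{356 - 2 \sqrt{0 + 1}} = \sqrt{356 - 2 \sqrt{1}} = \sqrt{356 - 2} = \sqrt{354}$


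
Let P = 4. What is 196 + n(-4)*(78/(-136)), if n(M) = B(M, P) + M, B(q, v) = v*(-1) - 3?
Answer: 13757/68 ≈ 202.31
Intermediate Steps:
B(q, v) = -3 - v (B(q, v) = -v - 3 = -3 - v)
n(M) = -7 + M (n(M) = (-3 - 1*4) + M = (-3 - 4) + M = -7 + M)
196 + n(-4)*(78/(-136)) = 196 + (-7 - 4)*(78/(-136)) = 196 - 858*(-1)/136 = 196 - 11*(-39/68) = 196 + 429/68 = 13757/68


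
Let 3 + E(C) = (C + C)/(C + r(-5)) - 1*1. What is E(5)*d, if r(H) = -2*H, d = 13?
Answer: -130/3 ≈ -43.333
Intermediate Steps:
E(C) = -4 + 2*C/(10 + C) (E(C) = -3 + ((C + C)/(C - 2*(-5)) - 1*1) = -3 + ((2*C)/(C + 10) - 1) = -3 + ((2*C)/(10 + C) - 1) = -3 + (2*C/(10 + C) - 1) = -3 + (-1 + 2*C/(10 + C)) = -4 + 2*C/(10 + C))
E(5)*d = (2*(-20 - 1*5)/(10 + 5))*13 = (2*(-20 - 5)/15)*13 = (2*(1/15)*(-25))*13 = -10/3*13 = -130/3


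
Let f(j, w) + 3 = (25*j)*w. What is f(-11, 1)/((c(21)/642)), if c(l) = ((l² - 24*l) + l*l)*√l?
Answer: -29746*√21/1323 ≈ -103.03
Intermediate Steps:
f(j, w) = -3 + 25*j*w (f(j, w) = -3 + (25*j)*w = -3 + 25*j*w)
c(l) = √l*(-24*l + 2*l²) (c(l) = ((l² - 24*l) + l²)*√l = (-24*l + 2*l²)*√l = √l*(-24*l + 2*l²))
f(-11, 1)/((c(21)/642)) = (-3 + 25*(-11)*1)/(((2*21^(3/2)*(-12 + 21))/642)) = (-3 - 275)/(((2*(21*√21)*9)*(1/642))) = -278*107*√21/1323 = -29746*√21/1323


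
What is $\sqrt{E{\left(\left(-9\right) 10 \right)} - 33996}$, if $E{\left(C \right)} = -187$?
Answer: $i \sqrt{34183} \approx 184.89 i$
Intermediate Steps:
$\sqrt{E{\left(\left(-9\right) 10 \right)} - 33996} = \sqrt{-187 - 33996} = \sqrt{-34183} = i \sqrt{34183}$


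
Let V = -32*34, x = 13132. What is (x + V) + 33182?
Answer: 45226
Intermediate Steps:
V = -1088
(x + V) + 33182 = (13132 - 1088) + 33182 = 12044 + 33182 = 45226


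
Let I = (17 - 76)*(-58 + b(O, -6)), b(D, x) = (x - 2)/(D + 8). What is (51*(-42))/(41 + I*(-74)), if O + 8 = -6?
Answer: 6426/742097 ≈ 0.0086592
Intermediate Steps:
O = -14 (O = -8 - 6 = -14)
b(D, x) = (-2 + x)/(8 + D)
I = 10030/3 (I = (17 - 76)*(-58 + (-2 - 6)/(8 - 14)) = -59*(-58 - 8/(-6)) = -59*(-58 - ⅙*(-8)) = -59*(-58 + 4/3) = -59*(-170/3) = 10030/3 ≈ 3343.3)
(51*(-42))/(41 + I*(-74)) = (51*(-42))/(41 + (10030/3)*(-74)) = -2142/(41 - 742220/3) = -2142/(-742097/3) = -2142*(-3/742097) = 6426/742097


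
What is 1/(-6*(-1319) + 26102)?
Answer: 1/34016 ≈ 2.9398e-5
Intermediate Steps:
1/(-6*(-1319) + 26102) = 1/(7914 + 26102) = 1/34016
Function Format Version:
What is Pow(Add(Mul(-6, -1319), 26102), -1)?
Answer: Rational(1, 34016) ≈ 2.9398e-5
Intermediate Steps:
Pow(Add(Mul(-6, -1319), 26102), -1) = Pow(Add(7914, 26102), -1) = Pow(34016, -1) = Rational(1, 34016)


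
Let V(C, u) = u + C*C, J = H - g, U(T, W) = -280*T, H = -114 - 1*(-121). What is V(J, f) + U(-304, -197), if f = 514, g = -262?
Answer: 157995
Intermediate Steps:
H = 7 (H = -114 + 121 = 7)
J = 269 (J = 7 - 1*(-262) = 7 + 262 = 269)
V(C, u) = u + C²
V(J, f) + U(-304, -197) = (514 + 269²) - 280*(-304) = (514 + 72361) + 85120 = 72875 + 85120 = 157995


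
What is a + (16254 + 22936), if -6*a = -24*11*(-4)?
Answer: 39014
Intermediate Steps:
a = -176 (a = -(-24*11)*(-4)/6 = -(-44)*(-4) = -⅙*1056 = -176)
a + (16254 + 22936) = -176 + (16254 + 22936) = -176 + 39190 = 39014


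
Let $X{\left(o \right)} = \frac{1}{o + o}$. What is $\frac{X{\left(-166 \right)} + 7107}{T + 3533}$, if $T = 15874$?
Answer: $\frac{2359523}{6443124} \approx 0.36621$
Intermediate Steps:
$X{\left(o \right)} = \frac{1}{2 o}$
$\frac{X{\left(-166 \right)} + 7107}{T + 3533} = \frac{\frac{1}{2 \left(-166\right)} + 7107}{15874 + 3533} = \frac{\frac{1}{2} \left(- \frac{1}{166}\right) + 7107}{19407} = \left(- \frac{1}{332} + 7107\right) \frac{1}{19407} = \frac{2359523}{332} \cdot \frac{1}{19407} = \frac{2359523}{6443124}$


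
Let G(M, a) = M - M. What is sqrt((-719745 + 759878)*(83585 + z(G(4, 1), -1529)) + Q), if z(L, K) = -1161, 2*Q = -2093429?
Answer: sqrt(13227502710)/2 ≈ 57505.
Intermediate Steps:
Q = -2093429/2 (Q = (1/2)*(-2093429) = -2093429/2 ≈ -1.0467e+6)
G(M, a) = 0
sqrt((-719745 + 759878)*(83585 + z(G(4, 1), -1529)) + Q) = sqrt((-719745 + 759878)*(83585 - 1161) - 2093429/2) = sqrt(40133*82424 - 2093429/2) = sqrt(3307922392 - 2093429/2) = sqrt(6613751355/2) = sqrt(13227502710)/2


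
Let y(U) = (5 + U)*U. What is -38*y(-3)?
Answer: 228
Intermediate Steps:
y(U) = U*(5 + U)
-38*y(-3) = -(-114)*(5 - 3) = -(-114)*2 = -38*(-6) = 228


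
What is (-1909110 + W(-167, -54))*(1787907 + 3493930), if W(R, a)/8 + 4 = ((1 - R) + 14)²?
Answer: -8684132303550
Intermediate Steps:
W(R, a) = -32 + 8*(15 - R)² (W(R, a) = -32 + 8*((1 - R) + 14)² = -32 + 8*(15 - R)²)
(-1909110 + W(-167, -54))*(1787907 + 3493930) = (-1909110 + (-32 + 8*(-15 - 167)²))*(1787907 + 3493930) = (-1909110 + (-32 + 8*(-182)²))*5281837 = (-1909110 + (-32 + 8*33124))*5281837 = (-1909110 + (-32 + 264992))*5281837 = (-1909110 + 264960)*5281837 = -1644150*5281837 = -8684132303550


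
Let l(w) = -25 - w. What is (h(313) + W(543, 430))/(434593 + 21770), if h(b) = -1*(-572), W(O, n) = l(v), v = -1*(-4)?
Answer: 181/152121 ≈ 0.0011898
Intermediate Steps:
v = 4
W(O, n) = -29 (W(O, n) = -25 - 1*4 = -25 - 4 = -29)
h(b) = 572
(h(313) + W(543, 430))/(434593 + 21770) = (572 - 29)/(434593 + 21770) = 543/456363 = 543*(1/456363) = 181/152121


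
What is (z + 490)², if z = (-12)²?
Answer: 401956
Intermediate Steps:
z = 144
(z + 490)² = (144 + 490)² = 634² = 401956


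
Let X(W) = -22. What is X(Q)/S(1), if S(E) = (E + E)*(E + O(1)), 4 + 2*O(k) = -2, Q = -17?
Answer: 11/2 ≈ 5.5000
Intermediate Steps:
O(k) = -3 (O(k) = -2 + (½)*(-2) = -2 - 1 = -3)
S(E) = 2*E*(-3 + E) (S(E) = (E + E)*(E - 3) = (2*E)*(-3 + E) = 2*E*(-3 + E))
X(Q)/S(1) = -22*1/(2*(-3 + 1)) = -22/(2*1*(-2)) = -22/(-4) = -22*(-¼) = 11/2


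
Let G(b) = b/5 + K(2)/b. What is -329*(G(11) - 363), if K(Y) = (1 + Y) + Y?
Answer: 6520451/55 ≈ 1.1855e+5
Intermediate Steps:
K(Y) = 1 + 2*Y
G(b) = 5/b + b/5 (G(b) = b/5 + (1 + 2*2)/b = b*(⅕) + (1 + 4)/b = b/5 + 5/b = 5/b + b/5)
-329*(G(11) - 363) = -329*((5/11 + (⅕)*11) - 363) = -329*((5*(1/11) + 11/5) - 363) = -329*((5/11 + 11/5) - 363) = -329*(146/55 - 363) = -329*(-19819/55) = 6520451/55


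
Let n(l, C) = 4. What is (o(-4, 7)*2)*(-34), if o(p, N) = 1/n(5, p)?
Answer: -17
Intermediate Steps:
o(p, N) = 1/4
(o(-4, 7)*2)*(-34) = ((1/4)*2)*(-34) = (1/2)*(-34) = -17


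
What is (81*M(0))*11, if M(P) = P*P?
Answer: 0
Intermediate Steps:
M(P) = P**2
(81*M(0))*11 = (81*0**2)*11 = (81*0)*11 = 0*11 = 0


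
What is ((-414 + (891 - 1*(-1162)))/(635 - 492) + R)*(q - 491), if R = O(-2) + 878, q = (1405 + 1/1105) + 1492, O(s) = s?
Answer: 30672625847/14365 ≈ 2.1352e+6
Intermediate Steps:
q = 3201186/1105 (q = (1405 + 1/1105) + 1492 = 1552526/1105 + 1492 = 3201186/1105 ≈ 2897.0)
R = 876 (R = -2 + 878 = 876)
((-414 + (891 - 1*(-1162)))/(635 - 492) + R)*(q - 491) = ((-414 + (891 - 1*(-1162)))/(635 - 492) + 876)*(3201186/1105 - 491) = ((-414 + (891 + 1162))/143 + 876)*(2658631/1105) = ((-414 + 2053)*(1/143) + 876)*(2658631/1105) = (1639*(1/143) + 876)*(2658631/1105) = (149/13 + 876)*(2658631/1105) = (11537/13)*(2658631/1105) = 30672625847/14365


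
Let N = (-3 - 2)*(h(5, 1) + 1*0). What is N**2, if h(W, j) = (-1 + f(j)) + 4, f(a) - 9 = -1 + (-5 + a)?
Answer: 1225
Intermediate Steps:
f(a) = 3 + a (f(a) = 9 + (-1 + (-5 + a)) = 9 + (-6 + a) = 3 + a)
h(W, j) = 6 + j (h(W, j) = (-1 + (3 + j)) + 4 = (2 + j) + 4 = 6 + j)
N = -35 (N = (-3 - 2)*((6 + 1) + 1*0) = -5*(7 + 0) = -5*7 = -35)
N**2 = (-35)**2 = 1225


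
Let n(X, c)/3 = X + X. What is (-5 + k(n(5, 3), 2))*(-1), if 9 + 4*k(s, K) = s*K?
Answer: -31/4 ≈ -7.7500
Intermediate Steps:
n(X, c) = 6*X (n(X, c) = 3*(X + X) = 3*(2*X) = 6*X)
k(s, K) = -9/4 + K*s/4 (k(s, K) = -9/4 + (s*K)/4 = -9/4 + (K*s)/4 = -9/4 + K*s/4)
(-5 + k(n(5, 3), 2))*(-1) = (-5 + (-9/4 + (1/4)*2*(6*5)))*(-1) = (-5 + (-9/4 + (1/4)*2*30))*(-1) = (-5 + (-9/4 + 15))*(-1) = (-5 + 51/4)*(-1) = (31/4)*(-1) = -31/4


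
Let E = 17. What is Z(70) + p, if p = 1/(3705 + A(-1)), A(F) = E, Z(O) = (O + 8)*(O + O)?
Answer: 40644241/3722 ≈ 10920.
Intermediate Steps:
Z(O) = 2*O*(8 + O) (Z(O) = (8 + O)*(2*O) = 2*O*(8 + O))
A(F) = 17
p = 1/3722 (p = 1/(3705 + 17) = 1/3722 ≈ 0.00026867)
Z(70) + p = 2*70*(8 + 70) + 1/3722 = 2*70*78 + 1/3722 = 10920 + 1/3722 = 40644241/3722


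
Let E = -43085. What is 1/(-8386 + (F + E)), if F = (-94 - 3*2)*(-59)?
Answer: -1/45571 ≈ -2.1944e-5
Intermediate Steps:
F = 5900 (F = (-94 - 6)*(-59) = -100*(-59) = 5900)
1/(-8386 + (F + E)) = 1/(-8386 + (5900 - 43085)) = 1/(-8386 - 37185) = 1/(-45571) = -1/45571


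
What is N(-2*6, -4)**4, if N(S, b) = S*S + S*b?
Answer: 1358954496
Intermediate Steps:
N(S, b) = S**2 + S*b
N(-2*6, -4)**4 = ((-2*6)*(-2*6 - 4))**4 = (-12*(-12 - 4))**4 = (-12*(-16))**4 = 192**4 = 1358954496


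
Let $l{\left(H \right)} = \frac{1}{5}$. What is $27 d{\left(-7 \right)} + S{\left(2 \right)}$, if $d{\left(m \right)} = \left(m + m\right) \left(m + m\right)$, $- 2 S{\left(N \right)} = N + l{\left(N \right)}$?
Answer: $\frac{52909}{10} \approx 5290.9$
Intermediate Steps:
$l{\left(H \right)} = \frac{1}{5}$
$S{\left(N \right)} = - \frac{1}{10} - \frac{N}{2}$ ($S{\left(N \right)} = - \frac{N + \frac{1}{5}}{2} = - \frac{\frac{1}{5} + N}{2} = - \frac{1}{10} - \frac{N}{2}$)
$d{\left(m \right)} = 4 m^{2}$ ($d{\left(m \right)} = 2 m 2 m = 4 m^{2}$)
$27 d{\left(-7 \right)} + S{\left(2 \right)} = 27 \cdot 4 \left(-7\right)^{2} - \frac{11}{10} = 27 \cdot 4 \cdot 49 - \frac{11}{10} = 27 \cdot 196 - \frac{11}{10} = 5292 - \frac{11}{10} = \frac{52909}{10}$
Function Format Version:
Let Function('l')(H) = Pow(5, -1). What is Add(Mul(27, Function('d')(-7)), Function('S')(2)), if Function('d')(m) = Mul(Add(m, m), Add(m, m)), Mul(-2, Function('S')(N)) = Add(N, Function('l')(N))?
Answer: Rational(52909, 10) ≈ 5290.9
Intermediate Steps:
Function('l')(H) = Rational(1, 5)
Function('S')(N) = Add(Rational(-1, 10), Mul(Rational(-1, 2), N)) (Function('S')(N) = Mul(Rational(-1, 2), Add(N, Rational(1, 5))) = Mul(Rational(-1, 2), Add(Rational(1, 5), N)) = Add(Rational(-1, 10), Mul(Rational(-1, 2), N)))
Function('d')(m) = Mul(4, Pow(m, 2)) (Function('d')(m) = Mul(Mul(2, m), Mul(2, m)) = Mul(4, Pow(m, 2)))
Add(Mul(27, Function('d')(-7)), Function('S')(2)) = Add(Mul(27, Mul(4, Pow(-7, 2))), Add(Rational(-1, 10), Mul(Rational(-1, 2), 2))) = Add(Mul(27, Mul(4, 49)), Add(Rational(-1, 10), -1)) = Add(Mul(27, 196), Rational(-11, 10)) = Add(5292, Rational(-11, 10)) = Rational(52909, 10)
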